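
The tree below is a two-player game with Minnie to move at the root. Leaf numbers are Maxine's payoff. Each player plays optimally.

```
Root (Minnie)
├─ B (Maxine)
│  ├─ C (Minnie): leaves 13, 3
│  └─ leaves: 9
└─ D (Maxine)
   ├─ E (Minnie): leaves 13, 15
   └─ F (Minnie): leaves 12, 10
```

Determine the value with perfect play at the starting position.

9

C (Minnie): min(13, 3) = 3
B (Maxine): max(3, 9) = 9
E (Minnie): min(13, 15) = 13
F (Minnie): min(12, 10) = 10
D (Maxine): max(13, 10) = 13
Root (Minnie): min(9, 13) = 9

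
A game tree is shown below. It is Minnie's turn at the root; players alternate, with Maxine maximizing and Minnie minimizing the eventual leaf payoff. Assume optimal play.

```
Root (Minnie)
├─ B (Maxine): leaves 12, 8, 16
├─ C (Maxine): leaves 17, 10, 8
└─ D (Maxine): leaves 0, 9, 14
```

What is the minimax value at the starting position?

B (Maxine): max(12, 8, 16) = 16
C (Maxine): max(17, 10, 8) = 17
D (Maxine): max(0, 9, 14) = 14
Root (Minnie): min(16, 17, 14) = 14

14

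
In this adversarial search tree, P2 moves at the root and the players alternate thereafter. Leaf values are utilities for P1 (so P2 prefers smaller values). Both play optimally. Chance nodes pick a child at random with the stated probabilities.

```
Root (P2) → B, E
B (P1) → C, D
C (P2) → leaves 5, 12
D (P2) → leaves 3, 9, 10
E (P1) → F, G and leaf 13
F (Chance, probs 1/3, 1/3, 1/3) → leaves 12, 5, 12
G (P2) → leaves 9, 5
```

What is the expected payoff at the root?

C (P2): min(5, 12) = 5
D (P2): min(3, 9, 10) = 3
B (P1): max(5, 3) = 5
F (Chance): 1/3·12 + 1/3·5 + 1/3·12 = 9.67
G (P2): min(9, 5) = 5
E (P1): max(9.67, 5, 13) = 13
Root (P2): min(5, 13) = 5

5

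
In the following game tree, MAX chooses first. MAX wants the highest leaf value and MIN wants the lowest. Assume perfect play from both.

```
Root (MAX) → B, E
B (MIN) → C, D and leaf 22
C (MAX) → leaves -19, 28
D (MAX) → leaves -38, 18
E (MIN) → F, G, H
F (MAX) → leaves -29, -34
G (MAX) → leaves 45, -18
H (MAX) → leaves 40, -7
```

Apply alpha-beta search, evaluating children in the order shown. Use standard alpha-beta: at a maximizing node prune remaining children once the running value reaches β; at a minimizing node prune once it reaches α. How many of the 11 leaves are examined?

7

C [α=-∞,β=+∞]: v=28
D [α=-∞,β=28]: v=18
B [α=-∞,β=+∞]: v=18
F [α=18,β=+∞]: v=-29
E [α=18,β=+∞]: v=-29 after child 1 ≤ α → α-cutoff, skip 2
Root [α=-∞,β=+∞]: v=18
Leaves evaluated: 7 of 11.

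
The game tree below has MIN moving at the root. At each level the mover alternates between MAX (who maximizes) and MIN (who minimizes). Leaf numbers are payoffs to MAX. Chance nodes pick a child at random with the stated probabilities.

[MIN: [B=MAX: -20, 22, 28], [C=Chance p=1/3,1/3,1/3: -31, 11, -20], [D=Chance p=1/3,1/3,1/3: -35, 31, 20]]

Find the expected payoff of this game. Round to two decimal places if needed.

-13.33

B (MAX): max(-20, 22, 28) = 28
C (Chance): 1/3·-31 + 1/3·11 + 1/3·-20 = -13.33
D (Chance): 1/3·-35 + 1/3·31 + 1/3·20 = 5.33
Root (MIN): min(28, -13.33, 5.33) = -13.33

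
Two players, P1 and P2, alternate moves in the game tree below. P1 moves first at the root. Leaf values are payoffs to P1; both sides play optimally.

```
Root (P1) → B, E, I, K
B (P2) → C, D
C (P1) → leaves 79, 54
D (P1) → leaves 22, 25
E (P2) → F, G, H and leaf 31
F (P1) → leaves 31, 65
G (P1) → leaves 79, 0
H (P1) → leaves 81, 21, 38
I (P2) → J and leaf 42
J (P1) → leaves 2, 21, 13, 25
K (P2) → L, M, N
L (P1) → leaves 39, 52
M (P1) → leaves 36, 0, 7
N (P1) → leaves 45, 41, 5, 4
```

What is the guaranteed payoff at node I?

J: max(2, 21, 13, 25) = 25
I: min(25, 42) = 25

25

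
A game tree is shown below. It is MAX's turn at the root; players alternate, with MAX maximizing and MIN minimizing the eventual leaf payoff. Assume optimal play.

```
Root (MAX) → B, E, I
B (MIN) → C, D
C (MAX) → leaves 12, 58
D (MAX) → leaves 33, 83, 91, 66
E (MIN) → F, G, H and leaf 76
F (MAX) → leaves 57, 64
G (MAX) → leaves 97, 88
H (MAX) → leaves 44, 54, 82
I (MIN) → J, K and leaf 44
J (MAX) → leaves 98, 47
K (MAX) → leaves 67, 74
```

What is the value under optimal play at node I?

J: max(98, 47) = 98
K: max(67, 74) = 74
I: min(98, 74, 44) = 44

44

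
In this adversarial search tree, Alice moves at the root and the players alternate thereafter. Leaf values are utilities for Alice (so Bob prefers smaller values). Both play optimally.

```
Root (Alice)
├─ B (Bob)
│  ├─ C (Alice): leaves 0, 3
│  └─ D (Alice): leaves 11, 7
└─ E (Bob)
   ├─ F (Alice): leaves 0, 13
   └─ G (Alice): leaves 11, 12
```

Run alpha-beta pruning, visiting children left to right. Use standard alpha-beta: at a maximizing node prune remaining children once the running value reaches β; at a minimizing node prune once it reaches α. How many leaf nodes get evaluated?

7

C [α=-∞,β=+∞]: v=3
D [α=-∞,β=3]: v=11 after child 1 ≥ β → β-cutoff, skip 1
B [α=-∞,β=+∞]: v=3
F [α=3,β=+∞]: v=13
G [α=3,β=13]: v=12
E [α=3,β=+∞]: v=12
Root [α=-∞,β=+∞]: v=12
Leaves evaluated: 7 of 8.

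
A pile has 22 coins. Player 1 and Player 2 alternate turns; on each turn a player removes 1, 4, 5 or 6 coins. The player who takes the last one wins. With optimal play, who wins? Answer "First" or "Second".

Positions where the player to move wins (W) vs loses (L):
i:   0  1  2  3  4  5  6  7  8  9 10 11 12 13 14 15 16 17 18 19 20 21 22
     L  W  L  W  W  W  W  W  W  L  W  L  W  W  W  W  W  W  L  W  L  W  W
Position 22 is W, so the first player wins.

First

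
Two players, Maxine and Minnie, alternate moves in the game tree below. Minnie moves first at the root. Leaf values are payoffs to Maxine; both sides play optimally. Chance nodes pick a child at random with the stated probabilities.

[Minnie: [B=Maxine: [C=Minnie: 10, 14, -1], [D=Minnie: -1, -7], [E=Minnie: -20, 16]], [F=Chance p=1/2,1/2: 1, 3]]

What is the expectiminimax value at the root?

C (Minnie): min(10, 14, -1) = -1
D (Minnie): min(-1, -7) = -7
E (Minnie): min(-20, 16) = -20
B (Maxine): max(-1, -7, -20) = -1
F (Chance): 1/2·1 + 1/2·3 = 2
Root (Minnie): min(-1, 2) = -1

-1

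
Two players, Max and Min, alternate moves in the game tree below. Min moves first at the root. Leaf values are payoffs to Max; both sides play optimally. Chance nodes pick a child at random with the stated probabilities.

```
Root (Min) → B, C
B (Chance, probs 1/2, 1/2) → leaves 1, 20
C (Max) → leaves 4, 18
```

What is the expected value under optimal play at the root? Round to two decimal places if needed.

10.5

B (Chance): 1/2·1 + 1/2·20 = 10.5
C (Max): max(4, 18) = 18
Root (Min): min(10.5, 18) = 10.5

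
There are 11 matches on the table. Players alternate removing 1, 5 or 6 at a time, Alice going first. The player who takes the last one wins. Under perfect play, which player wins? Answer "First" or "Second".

Compute winning (W) and losing (L) positions by backward induction:
i:   0  1  2  3  4  5  6  7  8  9 10 11
     L  W  L  W  L  W  W  W  W  W  W  L
Position 11 is L, so the second player wins.

Second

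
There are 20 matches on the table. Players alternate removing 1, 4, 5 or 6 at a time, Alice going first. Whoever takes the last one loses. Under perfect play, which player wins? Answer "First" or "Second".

First

W/L table (W = player to move can force a win):
i:   0  1  2  3  4  5  6  7  8  9 10 11 12 13 14 15 16 17 18 19 20
     W  L  W  L  W  W  W  W  W  W  L  W  L  W  W  W  W  W  W  L  W
Position 20 is W, so the first player wins.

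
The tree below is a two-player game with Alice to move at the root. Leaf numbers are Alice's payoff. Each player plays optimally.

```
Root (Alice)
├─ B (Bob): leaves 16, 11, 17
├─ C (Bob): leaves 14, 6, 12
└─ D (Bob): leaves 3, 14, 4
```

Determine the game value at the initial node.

B (Bob): min(16, 11, 17) = 11
C (Bob): min(14, 6, 12) = 6
D (Bob): min(3, 14, 4) = 3
Root (Alice): max(11, 6, 3) = 11

11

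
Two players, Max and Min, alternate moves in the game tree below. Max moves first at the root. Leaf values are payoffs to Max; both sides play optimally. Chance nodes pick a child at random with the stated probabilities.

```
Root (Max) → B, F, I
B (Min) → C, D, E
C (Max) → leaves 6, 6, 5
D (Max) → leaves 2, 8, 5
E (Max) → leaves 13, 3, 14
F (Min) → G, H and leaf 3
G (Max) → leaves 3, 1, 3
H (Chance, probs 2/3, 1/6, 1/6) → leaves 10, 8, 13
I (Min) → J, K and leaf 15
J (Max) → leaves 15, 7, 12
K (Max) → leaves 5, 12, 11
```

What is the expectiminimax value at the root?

12

C (Max): max(6, 6, 5) = 6
D (Max): max(2, 8, 5) = 8
E (Max): max(13, 3, 14) = 14
B (Min): min(6, 8, 14) = 6
G (Max): max(3, 1, 3) = 3
H (Chance): 2/3·10 + 1/6·8 + 1/6·13 = 10.17
F (Min): min(3, 10.17, 3) = 3
J (Max): max(15, 7, 12) = 15
K (Max): max(5, 12, 11) = 12
I (Min): min(15, 12, 15) = 12
Root (Max): max(6, 3, 12) = 12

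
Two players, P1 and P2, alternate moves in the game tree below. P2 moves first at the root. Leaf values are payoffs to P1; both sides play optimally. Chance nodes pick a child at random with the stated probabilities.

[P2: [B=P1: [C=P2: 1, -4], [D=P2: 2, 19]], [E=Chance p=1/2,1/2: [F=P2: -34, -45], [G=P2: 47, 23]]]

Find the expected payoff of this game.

-11

C (P2): min(1, -4) = -4
D (P2): min(2, 19) = 2
B (P1): max(-4, 2) = 2
F (P2): min(-34, -45) = -45
G (P2): min(47, 23) = 23
E (Chance): 1/2·-45 + 1/2·23 = -11
Root (P2): min(2, -11) = -11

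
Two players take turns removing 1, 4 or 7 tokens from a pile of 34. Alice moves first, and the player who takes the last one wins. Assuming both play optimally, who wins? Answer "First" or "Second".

Second

Mark each pile size as W (mover wins) or L (mover loses):
i:   0  1  2  3  4  5  6  7  8  9 10 11 12 13 14 15 16 17 18 19 20 21 22 23 24 25 26 27 28 29 30 31 32 33 34
     L  W  L  W  W  L  W  W  L  W  L  W  W  L  W  W  L  W  L  W  W  L  W  W  L  W  L  W  W  L  W  W  L  W  L
Position 34 is L, so the second player wins.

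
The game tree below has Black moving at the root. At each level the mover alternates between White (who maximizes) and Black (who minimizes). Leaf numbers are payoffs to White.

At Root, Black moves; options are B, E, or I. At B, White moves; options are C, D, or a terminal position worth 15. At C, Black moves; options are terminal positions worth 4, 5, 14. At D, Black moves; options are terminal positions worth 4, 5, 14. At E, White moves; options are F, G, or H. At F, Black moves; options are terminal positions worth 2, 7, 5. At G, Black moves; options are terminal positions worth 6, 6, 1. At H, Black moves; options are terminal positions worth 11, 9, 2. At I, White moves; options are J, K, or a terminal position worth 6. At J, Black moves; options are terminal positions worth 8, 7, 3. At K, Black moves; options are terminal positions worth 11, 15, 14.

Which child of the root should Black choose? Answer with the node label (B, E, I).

E

C (Black): min(4, 5, 14) = 4
D (Black): min(4, 5, 14) = 4
B (White): max(4, 4, 15) = 15
F (Black): min(2, 7, 5) = 2
G (Black): min(6, 6, 1) = 1
H (Black): min(11, 9, 2) = 2
E (White): max(2, 1, 2) = 2
J (Black): min(8, 7, 3) = 3
K (Black): min(11, 15, 14) = 11
I (White): max(3, 11, 6) = 11
Root (Black): min(15, 2, 11) = 2
Black picks the child with the lowest value: E (value 2).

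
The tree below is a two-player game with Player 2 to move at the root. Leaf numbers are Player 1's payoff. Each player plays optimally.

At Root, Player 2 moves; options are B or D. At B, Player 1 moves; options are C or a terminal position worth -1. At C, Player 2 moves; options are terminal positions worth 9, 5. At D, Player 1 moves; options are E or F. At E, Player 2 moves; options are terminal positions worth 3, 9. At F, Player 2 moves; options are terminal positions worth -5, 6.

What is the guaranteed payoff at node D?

E: min(3, 9) = 3
F: min(-5, 6) = -5
D: max(3, -5) = 3

3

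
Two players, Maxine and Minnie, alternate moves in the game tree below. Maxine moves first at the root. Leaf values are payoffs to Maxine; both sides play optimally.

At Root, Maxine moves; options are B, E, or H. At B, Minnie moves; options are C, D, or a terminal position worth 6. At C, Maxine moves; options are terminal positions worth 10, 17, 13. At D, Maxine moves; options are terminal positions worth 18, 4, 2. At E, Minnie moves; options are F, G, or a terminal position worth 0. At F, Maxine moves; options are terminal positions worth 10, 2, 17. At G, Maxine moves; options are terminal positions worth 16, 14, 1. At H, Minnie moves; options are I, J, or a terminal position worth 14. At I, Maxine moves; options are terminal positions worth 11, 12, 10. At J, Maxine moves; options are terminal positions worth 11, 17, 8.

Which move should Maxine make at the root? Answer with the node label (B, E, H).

C (Maxine): max(10, 17, 13) = 17
D (Maxine): max(18, 4, 2) = 18
B (Minnie): min(17, 18, 6) = 6
F (Maxine): max(10, 2, 17) = 17
G (Maxine): max(16, 14, 1) = 16
E (Minnie): min(17, 16, 0) = 0
I (Maxine): max(11, 12, 10) = 12
J (Maxine): max(11, 17, 8) = 17
H (Minnie): min(12, 17, 14) = 12
Root (Maxine): max(6, 0, 12) = 12
Maxine picks the child with the highest value: H (value 12).

H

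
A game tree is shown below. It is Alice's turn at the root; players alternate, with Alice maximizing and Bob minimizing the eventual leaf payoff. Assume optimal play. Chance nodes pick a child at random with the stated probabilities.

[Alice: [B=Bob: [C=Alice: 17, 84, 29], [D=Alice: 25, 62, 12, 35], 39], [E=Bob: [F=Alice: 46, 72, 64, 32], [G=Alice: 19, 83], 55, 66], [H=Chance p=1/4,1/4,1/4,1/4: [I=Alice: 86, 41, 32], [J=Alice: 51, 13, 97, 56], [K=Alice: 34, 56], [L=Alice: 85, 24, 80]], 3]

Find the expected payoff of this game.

81

C (Alice): max(17, 84, 29) = 84
D (Alice): max(25, 62, 12, 35) = 62
B (Bob): min(84, 62, 39) = 39
F (Alice): max(46, 72, 64, 32) = 72
G (Alice): max(19, 83) = 83
E (Bob): min(72, 83, 55, 66) = 55
I (Alice): max(86, 41, 32) = 86
J (Alice): max(51, 13, 97, 56) = 97
K (Alice): max(34, 56) = 56
L (Alice): max(85, 24, 80) = 85
H (Chance): 1/4·86 + 1/4·97 + 1/4·56 + 1/4·85 = 81
Root (Alice): max(39, 55, 81, 3) = 81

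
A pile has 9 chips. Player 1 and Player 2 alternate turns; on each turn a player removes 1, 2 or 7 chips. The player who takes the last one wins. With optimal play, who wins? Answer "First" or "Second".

Second

W/L table (W = player to move can force a win):
i:   0  1  2  3  4  5  6  7  8  9
     L  W  W  L  W  W  L  W  W  L
Position 9 is L, so the second player wins.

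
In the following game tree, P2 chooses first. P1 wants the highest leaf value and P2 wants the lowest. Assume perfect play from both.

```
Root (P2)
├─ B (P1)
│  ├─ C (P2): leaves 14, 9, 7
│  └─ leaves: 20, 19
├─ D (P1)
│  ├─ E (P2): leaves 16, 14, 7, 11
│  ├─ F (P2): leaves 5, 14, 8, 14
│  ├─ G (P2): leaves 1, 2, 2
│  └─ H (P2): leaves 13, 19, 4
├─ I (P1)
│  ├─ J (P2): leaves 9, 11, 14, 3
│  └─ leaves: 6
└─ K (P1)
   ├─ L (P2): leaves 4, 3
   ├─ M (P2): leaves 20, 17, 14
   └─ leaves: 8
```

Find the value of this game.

6

C (P2): min(14, 9, 7) = 7
B (P1): max(7, 20, 19) = 20
E (P2): min(16, 14, 7, 11) = 7
F (P2): min(5, 14, 8, 14) = 5
G (P2): min(1, 2, 2) = 1
H (P2): min(13, 19, 4) = 4
D (P1): max(7, 5, 1, 4) = 7
J (P2): min(9, 11, 14, 3) = 3
I (P1): max(3, 6) = 6
L (P2): min(4, 3) = 3
M (P2): min(20, 17, 14) = 14
K (P1): max(3, 14, 8) = 14
Root (P2): min(20, 7, 6, 14) = 6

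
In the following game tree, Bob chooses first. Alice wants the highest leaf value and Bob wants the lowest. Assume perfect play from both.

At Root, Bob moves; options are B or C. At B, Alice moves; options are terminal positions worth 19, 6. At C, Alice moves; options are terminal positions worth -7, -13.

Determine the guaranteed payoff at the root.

B (Alice): max(19, 6) = 19
C (Alice): max(-7, -13) = -7
Root (Bob): min(19, -7) = -7

-7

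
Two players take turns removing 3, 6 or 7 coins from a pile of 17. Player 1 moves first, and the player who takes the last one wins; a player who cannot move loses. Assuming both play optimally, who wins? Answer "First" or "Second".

First

i:   0  1  2  3  4  5  6  7  8  9 10 11 12 13 14 15 16 17
     L  L  L  W  W  W  W  W  W  W  L  L  L  W  W  W  W  W
Position 17 is W, so the first player wins.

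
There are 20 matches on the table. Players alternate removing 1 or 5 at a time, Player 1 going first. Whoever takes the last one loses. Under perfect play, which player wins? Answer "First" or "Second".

First

Mark each pile size as W (mover wins) or L (mover loses):
i:   0  1  2  3  4  5  6  7  8  9 10 11 12 13 14 15 16 17 18 19 20
     W  L  W  L  W  L  W  L  W  L  W  L  W  L  W  L  W  L  W  L  W
Position 20 is W, so the first player wins.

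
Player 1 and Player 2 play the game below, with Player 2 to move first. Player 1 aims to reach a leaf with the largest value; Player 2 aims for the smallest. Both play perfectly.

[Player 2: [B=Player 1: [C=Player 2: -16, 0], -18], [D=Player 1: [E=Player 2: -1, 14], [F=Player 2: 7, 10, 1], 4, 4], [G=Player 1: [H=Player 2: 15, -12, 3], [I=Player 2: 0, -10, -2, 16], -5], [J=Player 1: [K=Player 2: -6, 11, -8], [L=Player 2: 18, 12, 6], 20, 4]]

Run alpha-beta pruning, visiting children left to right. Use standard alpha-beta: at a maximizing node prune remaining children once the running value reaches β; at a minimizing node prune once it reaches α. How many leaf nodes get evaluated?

C [α=-∞,β=+∞]: v=-16
B [α=-∞,β=+∞]: v=-16
E [α=-∞,β=-16]: v=-1
D [α=-∞,β=-16]: v=-1 after child 1 ≥ β → β-cutoff, skip 3
H [α=-∞,β=-16]: v=-12
G [α=-∞,β=-16]: v=-12 after child 1 ≥ β → β-cutoff, skip 2
K [α=-∞,β=-16]: v=-8
J [α=-∞,β=-16]: v=-8 after child 1 ≥ β → β-cutoff, skip 3
Root [α=-∞,β=+∞]: v=-16
Leaves evaluated: 11 of 26.

11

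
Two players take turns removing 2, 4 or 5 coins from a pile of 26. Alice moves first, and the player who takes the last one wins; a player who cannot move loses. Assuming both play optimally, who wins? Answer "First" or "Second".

i:   0  1  2  3  4  5  6  7  8  9 10 11 12 13 14 15 16 17 18 19 20 21 22 23 24 25 26
     L  L  W  W  W  W  W  L  L  W  W  W  W  W  L  L  W  W  W  W  W  L  L  W  W  W  W
Position 26 is W, so the first player wins.

First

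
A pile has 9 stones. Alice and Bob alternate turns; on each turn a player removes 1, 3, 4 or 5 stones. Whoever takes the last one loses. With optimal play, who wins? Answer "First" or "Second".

W/L table (W = player to move can force a win):
i:   0  1  2  3  4  5  6  7  8  9
     W  L  W  L  W  W  W  W  W  L
Position 9 is L, so the second player wins.

Second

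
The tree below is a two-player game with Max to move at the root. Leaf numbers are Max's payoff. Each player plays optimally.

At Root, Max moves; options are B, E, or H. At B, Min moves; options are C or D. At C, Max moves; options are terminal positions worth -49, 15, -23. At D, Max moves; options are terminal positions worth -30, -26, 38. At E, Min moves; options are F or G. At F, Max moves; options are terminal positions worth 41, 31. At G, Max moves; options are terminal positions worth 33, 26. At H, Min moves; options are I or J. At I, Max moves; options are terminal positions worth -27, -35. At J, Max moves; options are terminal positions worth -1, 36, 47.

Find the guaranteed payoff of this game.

33

C (Max): max(-49, 15, -23) = 15
D (Max): max(-30, -26, 38) = 38
B (Min): min(15, 38) = 15
F (Max): max(41, 31) = 41
G (Max): max(33, 26) = 33
E (Min): min(41, 33) = 33
I (Max): max(-27, -35) = -27
J (Max): max(-1, 36, 47) = 47
H (Min): min(-27, 47) = -27
Root (Max): max(15, 33, -27) = 33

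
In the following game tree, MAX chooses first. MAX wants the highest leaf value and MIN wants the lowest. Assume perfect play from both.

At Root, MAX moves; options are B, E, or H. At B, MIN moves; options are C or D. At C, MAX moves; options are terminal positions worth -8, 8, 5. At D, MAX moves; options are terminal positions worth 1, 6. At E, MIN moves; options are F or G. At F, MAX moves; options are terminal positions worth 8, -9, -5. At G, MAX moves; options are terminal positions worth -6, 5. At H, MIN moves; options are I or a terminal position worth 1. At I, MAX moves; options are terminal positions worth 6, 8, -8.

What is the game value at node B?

C: max(-8, 8, 5) = 8
D: max(1, 6) = 6
B: min(8, 6) = 6

6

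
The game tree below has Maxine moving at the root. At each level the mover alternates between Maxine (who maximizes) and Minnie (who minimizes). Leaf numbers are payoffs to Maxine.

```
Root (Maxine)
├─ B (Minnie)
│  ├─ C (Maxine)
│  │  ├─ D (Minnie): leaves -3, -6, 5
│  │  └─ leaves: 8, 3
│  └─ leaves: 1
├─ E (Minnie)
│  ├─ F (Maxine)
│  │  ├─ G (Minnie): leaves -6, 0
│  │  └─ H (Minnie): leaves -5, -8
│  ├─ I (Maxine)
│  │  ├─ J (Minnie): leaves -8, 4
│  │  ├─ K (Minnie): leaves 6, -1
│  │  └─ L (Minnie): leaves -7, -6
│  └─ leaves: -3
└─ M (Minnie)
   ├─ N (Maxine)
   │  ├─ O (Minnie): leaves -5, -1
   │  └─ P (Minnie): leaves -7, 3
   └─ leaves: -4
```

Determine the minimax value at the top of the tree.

D (Minnie): min(-3, -6, 5) = -6
C (Maxine): max(-6, 8, 3) = 8
B (Minnie): min(8, 1) = 1
G (Minnie): min(-6, 0) = -6
H (Minnie): min(-5, -8) = -8
F (Maxine): max(-6, -8) = -6
J (Minnie): min(-8, 4) = -8
K (Minnie): min(6, -1) = -1
L (Minnie): min(-7, -6) = -7
I (Maxine): max(-8, -1, -7) = -1
E (Minnie): min(-6, -1, -3) = -6
O (Minnie): min(-5, -1) = -5
P (Minnie): min(-7, 3) = -7
N (Maxine): max(-5, -7) = -5
M (Minnie): min(-5, -4) = -5
Root (Maxine): max(1, -6, -5) = 1

1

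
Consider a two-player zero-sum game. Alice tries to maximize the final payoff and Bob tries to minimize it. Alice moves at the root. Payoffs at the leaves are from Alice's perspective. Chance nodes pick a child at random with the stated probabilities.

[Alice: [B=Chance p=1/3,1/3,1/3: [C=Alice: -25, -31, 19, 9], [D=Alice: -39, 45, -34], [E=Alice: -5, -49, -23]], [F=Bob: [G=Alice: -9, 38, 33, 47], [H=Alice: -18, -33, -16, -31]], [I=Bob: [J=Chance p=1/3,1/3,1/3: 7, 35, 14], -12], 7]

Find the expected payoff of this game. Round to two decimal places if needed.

C (Alice): max(-25, -31, 19, 9) = 19
D (Alice): max(-39, 45, -34) = 45
E (Alice): max(-5, -49, -23) = -5
B (Chance): 1/3·19 + 1/3·45 + 1/3·-5 = 19.67
G (Alice): max(-9, 38, 33, 47) = 47
H (Alice): max(-18, -33, -16, -31) = -16
F (Bob): min(47, -16) = -16
J (Chance): 1/3·7 + 1/3·35 + 1/3·14 = 18.67
I (Bob): min(18.67, -12) = -12
Root (Alice): max(19.67, -16, -12, 7) = 19.67

19.67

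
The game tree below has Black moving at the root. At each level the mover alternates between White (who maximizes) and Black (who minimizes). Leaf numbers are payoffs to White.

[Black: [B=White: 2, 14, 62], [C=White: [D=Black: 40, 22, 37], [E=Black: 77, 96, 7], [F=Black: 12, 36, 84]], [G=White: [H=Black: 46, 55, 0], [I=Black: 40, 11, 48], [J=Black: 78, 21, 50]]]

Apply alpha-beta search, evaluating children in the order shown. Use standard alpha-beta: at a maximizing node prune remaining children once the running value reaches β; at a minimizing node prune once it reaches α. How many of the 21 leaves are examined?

19

B [α=-∞,β=+∞]: v=62
D [α=-∞,β=62]: v=22
E [α=22,β=62]: v=7
F [α=22,β=62]: v=12 after child 1 ≤ α → α-cutoff, skip 2
C [α=-∞,β=62]: v=22
H [α=-∞,β=22]: v=0
I [α=0,β=22]: v=11
J [α=11,β=22]: v=21
G [α=-∞,β=22]: v=21
Root [α=-∞,β=+∞]: v=21
Leaves evaluated: 19 of 21.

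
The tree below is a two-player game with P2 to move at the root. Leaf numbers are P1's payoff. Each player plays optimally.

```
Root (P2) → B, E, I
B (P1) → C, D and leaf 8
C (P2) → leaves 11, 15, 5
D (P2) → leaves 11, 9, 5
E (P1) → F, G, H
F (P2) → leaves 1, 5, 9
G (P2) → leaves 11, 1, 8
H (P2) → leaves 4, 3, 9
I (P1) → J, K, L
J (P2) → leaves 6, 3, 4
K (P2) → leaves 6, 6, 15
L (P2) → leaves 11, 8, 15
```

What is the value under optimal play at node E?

F: min(1, 5, 9) = 1
G: min(11, 1, 8) = 1
H: min(4, 3, 9) = 3
E: max(1, 1, 3) = 3

3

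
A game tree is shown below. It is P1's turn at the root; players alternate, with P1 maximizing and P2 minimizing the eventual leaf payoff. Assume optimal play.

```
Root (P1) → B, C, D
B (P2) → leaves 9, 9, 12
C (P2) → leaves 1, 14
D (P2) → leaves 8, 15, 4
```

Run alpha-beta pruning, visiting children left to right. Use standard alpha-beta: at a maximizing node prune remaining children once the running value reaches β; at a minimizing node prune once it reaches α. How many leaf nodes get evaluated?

5

B [α=-∞,β=+∞]: v=9
C [α=9,β=+∞]: v=1 after child 1 ≤ α → α-cutoff, skip 1
D [α=9,β=+∞]: v=8 after child 1 ≤ α → α-cutoff, skip 2
Root [α=-∞,β=+∞]: v=9
Leaves evaluated: 5 of 8.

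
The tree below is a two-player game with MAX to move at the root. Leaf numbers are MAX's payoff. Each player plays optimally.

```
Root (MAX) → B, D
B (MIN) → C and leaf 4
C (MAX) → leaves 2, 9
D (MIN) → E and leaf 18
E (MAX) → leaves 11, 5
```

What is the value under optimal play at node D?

E: max(11, 5) = 11
D: min(11, 18) = 11

11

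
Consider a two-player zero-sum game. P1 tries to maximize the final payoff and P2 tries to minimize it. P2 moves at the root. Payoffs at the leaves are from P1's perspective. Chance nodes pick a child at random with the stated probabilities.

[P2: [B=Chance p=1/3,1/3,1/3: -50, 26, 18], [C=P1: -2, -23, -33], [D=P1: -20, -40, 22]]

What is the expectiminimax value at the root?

B (Chance): 1/3·-50 + 1/3·26 + 1/3·18 = -2
C (P1): max(-2, -23, -33) = -2
D (P1): max(-20, -40, 22) = 22
Root (P2): min(-2, -2, 22) = -2

-2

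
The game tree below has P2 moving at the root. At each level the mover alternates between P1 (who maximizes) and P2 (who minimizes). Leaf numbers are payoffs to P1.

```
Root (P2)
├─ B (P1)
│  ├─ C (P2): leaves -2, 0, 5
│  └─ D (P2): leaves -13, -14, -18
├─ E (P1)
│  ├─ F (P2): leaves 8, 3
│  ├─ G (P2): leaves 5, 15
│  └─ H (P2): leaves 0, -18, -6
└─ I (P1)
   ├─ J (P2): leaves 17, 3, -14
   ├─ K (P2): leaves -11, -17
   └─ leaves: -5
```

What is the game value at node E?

F: min(8, 3) = 3
G: min(5, 15) = 5
H: min(0, -18, -6) = -18
E: max(3, 5, -18) = 5

5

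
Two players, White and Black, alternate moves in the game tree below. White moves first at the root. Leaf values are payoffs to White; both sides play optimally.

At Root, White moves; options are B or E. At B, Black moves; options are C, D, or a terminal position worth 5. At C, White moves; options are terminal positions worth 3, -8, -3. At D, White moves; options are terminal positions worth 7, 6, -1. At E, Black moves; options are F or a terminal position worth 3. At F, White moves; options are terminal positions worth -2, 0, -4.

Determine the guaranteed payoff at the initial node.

3

C (White): max(3, -8, -3) = 3
D (White): max(7, 6, -1) = 7
B (Black): min(3, 7, 5) = 3
F (White): max(-2, 0, -4) = 0
E (Black): min(0, 3) = 0
Root (White): max(3, 0) = 3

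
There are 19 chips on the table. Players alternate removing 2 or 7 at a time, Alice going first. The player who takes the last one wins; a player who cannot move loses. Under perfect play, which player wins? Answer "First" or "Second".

Positions where the player to move wins (W) vs loses (L):
i:   0  1  2  3  4  5  6  7  8  9 10 11 12 13 14 15 16 17 18 19
     L  L  W  W  L  L  W  W  W  L  L  W  W  L  L  W  W  W  L  L
Position 19 is L, so the second player wins.

Second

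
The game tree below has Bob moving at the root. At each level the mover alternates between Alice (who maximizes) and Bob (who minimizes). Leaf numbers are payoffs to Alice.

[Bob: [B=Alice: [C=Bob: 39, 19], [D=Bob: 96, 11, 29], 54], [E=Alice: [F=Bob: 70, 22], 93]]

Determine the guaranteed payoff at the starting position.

54

C (Bob): min(39, 19) = 19
D (Bob): min(96, 11, 29) = 11
B (Alice): max(19, 11, 54) = 54
F (Bob): min(70, 22) = 22
E (Alice): max(22, 93) = 93
Root (Bob): min(54, 93) = 54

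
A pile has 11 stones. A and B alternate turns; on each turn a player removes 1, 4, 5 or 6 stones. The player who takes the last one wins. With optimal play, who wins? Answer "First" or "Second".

Mark each pile size as W (mover wins) or L (mover loses):
i:   0  1  2  3  4  5  6  7  8  9 10 11
     L  W  L  W  W  W  W  W  W  L  W  L
Position 11 is L, so the second player wins.

Second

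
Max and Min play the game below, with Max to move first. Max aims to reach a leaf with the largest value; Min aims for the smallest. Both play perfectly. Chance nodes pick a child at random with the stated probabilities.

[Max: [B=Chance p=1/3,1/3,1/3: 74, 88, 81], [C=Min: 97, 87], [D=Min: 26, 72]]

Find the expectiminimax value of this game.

87

B (Chance): 1/3·74 + 1/3·88 + 1/3·81 = 81
C (Min): min(97, 87) = 87
D (Min): min(26, 72) = 26
Root (Max): max(81, 87, 26) = 87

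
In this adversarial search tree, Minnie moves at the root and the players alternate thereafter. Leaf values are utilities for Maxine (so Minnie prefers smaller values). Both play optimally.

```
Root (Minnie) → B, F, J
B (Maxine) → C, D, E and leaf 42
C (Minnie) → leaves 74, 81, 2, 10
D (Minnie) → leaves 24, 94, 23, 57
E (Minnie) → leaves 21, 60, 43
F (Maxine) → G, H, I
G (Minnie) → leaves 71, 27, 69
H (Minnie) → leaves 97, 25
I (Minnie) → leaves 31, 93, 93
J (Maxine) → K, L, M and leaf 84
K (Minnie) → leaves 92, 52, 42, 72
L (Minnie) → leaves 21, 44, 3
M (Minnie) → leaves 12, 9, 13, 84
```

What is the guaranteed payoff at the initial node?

31

C (Minnie): min(74, 81, 2, 10) = 2
D (Minnie): min(24, 94, 23, 57) = 23
E (Minnie): min(21, 60, 43) = 21
B (Maxine): max(2, 23, 21, 42) = 42
G (Minnie): min(71, 27, 69) = 27
H (Minnie): min(97, 25) = 25
I (Minnie): min(31, 93, 93) = 31
F (Maxine): max(27, 25, 31) = 31
K (Minnie): min(92, 52, 42, 72) = 42
L (Minnie): min(21, 44, 3) = 3
M (Minnie): min(12, 9, 13, 84) = 9
J (Maxine): max(42, 3, 9, 84) = 84
Root (Minnie): min(42, 31, 84) = 31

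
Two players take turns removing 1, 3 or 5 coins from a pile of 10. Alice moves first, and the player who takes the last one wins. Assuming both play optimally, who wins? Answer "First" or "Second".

Positions where the player to move wins (W) vs loses (L):
i:   0  1  2  3  4  5  6  7  8  9 10
     L  W  L  W  L  W  L  W  L  W  L
Position 10 is L, so the second player wins.

Second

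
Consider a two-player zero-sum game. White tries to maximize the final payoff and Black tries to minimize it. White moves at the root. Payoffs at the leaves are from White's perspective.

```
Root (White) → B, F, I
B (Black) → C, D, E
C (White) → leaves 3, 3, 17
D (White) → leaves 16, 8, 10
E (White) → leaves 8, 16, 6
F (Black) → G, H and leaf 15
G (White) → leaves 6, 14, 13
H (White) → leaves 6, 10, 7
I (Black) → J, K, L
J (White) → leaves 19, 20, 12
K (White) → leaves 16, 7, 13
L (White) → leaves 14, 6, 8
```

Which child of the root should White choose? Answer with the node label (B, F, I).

C (White): max(3, 3, 17) = 17
D (White): max(16, 8, 10) = 16
E (White): max(8, 16, 6) = 16
B (Black): min(17, 16, 16) = 16
G (White): max(6, 14, 13) = 14
H (White): max(6, 10, 7) = 10
F (Black): min(14, 10, 15) = 10
J (White): max(19, 20, 12) = 20
K (White): max(16, 7, 13) = 16
L (White): max(14, 6, 8) = 14
I (Black): min(20, 16, 14) = 14
Root (White): max(16, 10, 14) = 16
White picks the child with the highest value: B (value 16).

B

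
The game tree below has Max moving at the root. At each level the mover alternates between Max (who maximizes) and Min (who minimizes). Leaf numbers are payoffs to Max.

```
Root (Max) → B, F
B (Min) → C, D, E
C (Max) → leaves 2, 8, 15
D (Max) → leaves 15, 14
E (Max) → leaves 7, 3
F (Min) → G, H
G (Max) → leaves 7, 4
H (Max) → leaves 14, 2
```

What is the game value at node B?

7

C: max(2, 8, 15) = 15
D: max(15, 14) = 15
E: max(7, 3) = 7
B: min(15, 15, 7) = 7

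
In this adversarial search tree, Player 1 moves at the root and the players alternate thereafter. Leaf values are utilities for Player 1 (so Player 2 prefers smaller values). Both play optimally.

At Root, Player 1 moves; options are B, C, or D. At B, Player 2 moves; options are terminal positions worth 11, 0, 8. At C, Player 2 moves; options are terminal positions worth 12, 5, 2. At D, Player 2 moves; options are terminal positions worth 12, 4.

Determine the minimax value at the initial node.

4

B (Player 2): min(11, 0, 8) = 0
C (Player 2): min(12, 5, 2) = 2
D (Player 2): min(12, 4) = 4
Root (Player 1): max(0, 2, 4) = 4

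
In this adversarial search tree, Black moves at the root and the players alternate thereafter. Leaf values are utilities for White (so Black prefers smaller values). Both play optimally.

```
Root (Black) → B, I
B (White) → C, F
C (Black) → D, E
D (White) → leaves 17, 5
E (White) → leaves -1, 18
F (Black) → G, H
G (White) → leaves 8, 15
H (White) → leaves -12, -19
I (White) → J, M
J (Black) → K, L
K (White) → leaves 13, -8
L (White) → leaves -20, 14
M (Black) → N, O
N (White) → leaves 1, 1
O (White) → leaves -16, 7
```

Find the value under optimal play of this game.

D (White): max(17, 5) = 17
E (White): max(-1, 18) = 18
C (Black): min(17, 18) = 17
G (White): max(8, 15) = 15
H (White): max(-12, -19) = -12
F (Black): min(15, -12) = -12
B (White): max(17, -12) = 17
K (White): max(13, -8) = 13
L (White): max(-20, 14) = 14
J (Black): min(13, 14) = 13
N (White): max(1, 1) = 1
O (White): max(-16, 7) = 7
M (Black): min(1, 7) = 1
I (White): max(13, 1) = 13
Root (Black): min(17, 13) = 13

13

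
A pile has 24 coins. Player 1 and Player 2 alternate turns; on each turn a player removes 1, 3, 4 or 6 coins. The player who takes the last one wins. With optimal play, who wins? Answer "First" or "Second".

Compute winning (W) and losing (L) positions by backward induction:
i:   0  1  2  3  4  5  6  7  8  9 10 11 12 13 14 15 16 17 18 19 20 21 22 23 24
     L  W  L  W  W  W  W  L  W  L  W  W  W  W  L  W  L  W  W  W  W  L  W  L  W
Position 24 is W, so the first player wins.

First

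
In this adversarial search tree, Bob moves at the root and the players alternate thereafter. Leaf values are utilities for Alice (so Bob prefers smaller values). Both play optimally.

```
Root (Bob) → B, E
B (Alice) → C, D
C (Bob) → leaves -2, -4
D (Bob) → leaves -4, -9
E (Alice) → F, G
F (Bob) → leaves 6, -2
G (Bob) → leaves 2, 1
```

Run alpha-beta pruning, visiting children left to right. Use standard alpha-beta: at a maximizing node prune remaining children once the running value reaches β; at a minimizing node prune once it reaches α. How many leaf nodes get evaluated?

C [α=-∞,β=+∞]: v=-4
D [α=-4,β=+∞]: v=-4 after child 1 ≤ α → α-cutoff, skip 1
B [α=-∞,β=+∞]: v=-4
F [α=-∞,β=-4]: v=-2
E [α=-∞,β=-4]: v=-2 after child 1 ≥ β → β-cutoff, skip 1
Root [α=-∞,β=+∞]: v=-4
Leaves evaluated: 5 of 8.

5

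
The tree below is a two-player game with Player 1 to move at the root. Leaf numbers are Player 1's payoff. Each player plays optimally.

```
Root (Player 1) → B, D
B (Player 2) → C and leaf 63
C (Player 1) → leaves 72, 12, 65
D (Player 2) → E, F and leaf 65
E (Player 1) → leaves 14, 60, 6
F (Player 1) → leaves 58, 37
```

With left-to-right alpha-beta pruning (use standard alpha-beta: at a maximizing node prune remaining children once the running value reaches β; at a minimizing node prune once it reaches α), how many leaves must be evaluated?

7

C [α=-∞,β=+∞]: v=72
B [α=-∞,β=+∞]: v=63
E [α=63,β=+∞]: v=60
D [α=63,β=+∞]: v=60 after child 1 ≤ α → α-cutoff, skip 2
Root [α=-∞,β=+∞]: v=63
Leaves evaluated: 7 of 10.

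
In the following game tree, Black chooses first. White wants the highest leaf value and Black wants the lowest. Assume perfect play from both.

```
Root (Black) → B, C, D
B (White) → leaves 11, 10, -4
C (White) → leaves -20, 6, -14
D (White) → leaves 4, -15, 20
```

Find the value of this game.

B (White): max(11, 10, -4) = 11
C (White): max(-20, 6, -14) = 6
D (White): max(4, -15, 20) = 20
Root (Black): min(11, 6, 20) = 6

6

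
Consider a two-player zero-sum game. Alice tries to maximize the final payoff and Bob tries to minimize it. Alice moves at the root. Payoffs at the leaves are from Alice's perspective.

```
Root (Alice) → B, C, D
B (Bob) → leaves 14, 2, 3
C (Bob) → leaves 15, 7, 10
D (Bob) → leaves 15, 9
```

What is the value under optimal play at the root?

9

B (Bob): min(14, 2, 3) = 2
C (Bob): min(15, 7, 10) = 7
D (Bob): min(15, 9) = 9
Root (Alice): max(2, 7, 9) = 9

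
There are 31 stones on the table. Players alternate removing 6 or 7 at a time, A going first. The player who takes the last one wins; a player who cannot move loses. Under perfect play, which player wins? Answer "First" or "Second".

i:   0  1  2  3  4  5  6  7  8  9 10 11 12 13 14 15 16 17 18 19 20 21 22 23 24 25 26 27 28 29 30 31
     L  L  L  L  L  L  W  W  W  W  W  W  W  L  L  L  L  L  L  W  W  W  W  W  W  W  L  L  L  L  L  L
Position 31 is L, so the second player wins.

Second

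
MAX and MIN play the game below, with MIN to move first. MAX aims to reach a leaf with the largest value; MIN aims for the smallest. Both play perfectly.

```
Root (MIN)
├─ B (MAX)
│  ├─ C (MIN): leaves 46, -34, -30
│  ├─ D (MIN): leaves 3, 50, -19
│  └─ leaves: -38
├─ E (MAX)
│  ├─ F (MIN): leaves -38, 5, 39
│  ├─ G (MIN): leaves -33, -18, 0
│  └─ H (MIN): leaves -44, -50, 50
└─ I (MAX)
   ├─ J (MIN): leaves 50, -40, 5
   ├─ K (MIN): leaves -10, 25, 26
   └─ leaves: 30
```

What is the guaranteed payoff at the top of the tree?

C (MIN): min(46, -34, -30) = -34
D (MIN): min(3, 50, -19) = -19
B (MAX): max(-34, -19, -38) = -19
F (MIN): min(-38, 5, 39) = -38
G (MIN): min(-33, -18, 0) = -33
H (MIN): min(-44, -50, 50) = -50
E (MAX): max(-38, -33, -50) = -33
J (MIN): min(50, -40, 5) = -40
K (MIN): min(-10, 25, 26) = -10
I (MAX): max(-40, -10, 30) = 30
Root (MIN): min(-19, -33, 30) = -33

-33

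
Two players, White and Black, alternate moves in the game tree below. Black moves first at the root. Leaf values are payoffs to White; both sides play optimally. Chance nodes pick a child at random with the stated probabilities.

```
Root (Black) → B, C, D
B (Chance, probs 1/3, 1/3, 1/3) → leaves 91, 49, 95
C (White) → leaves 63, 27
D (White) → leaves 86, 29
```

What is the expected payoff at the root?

B (Chance): 1/3·91 + 1/3·49 + 1/3·95 = 78.33
C (White): max(63, 27) = 63
D (White): max(86, 29) = 86
Root (Black): min(78.33, 63, 86) = 63

63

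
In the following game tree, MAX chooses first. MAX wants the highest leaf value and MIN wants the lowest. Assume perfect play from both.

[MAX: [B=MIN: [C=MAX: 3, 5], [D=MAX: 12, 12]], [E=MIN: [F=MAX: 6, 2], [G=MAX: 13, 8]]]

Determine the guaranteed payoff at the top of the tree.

C (MAX): max(3, 5) = 5
D (MAX): max(12, 12) = 12
B (MIN): min(5, 12) = 5
F (MAX): max(6, 2) = 6
G (MAX): max(13, 8) = 13
E (MIN): min(6, 13) = 6
Root (MAX): max(5, 6) = 6

6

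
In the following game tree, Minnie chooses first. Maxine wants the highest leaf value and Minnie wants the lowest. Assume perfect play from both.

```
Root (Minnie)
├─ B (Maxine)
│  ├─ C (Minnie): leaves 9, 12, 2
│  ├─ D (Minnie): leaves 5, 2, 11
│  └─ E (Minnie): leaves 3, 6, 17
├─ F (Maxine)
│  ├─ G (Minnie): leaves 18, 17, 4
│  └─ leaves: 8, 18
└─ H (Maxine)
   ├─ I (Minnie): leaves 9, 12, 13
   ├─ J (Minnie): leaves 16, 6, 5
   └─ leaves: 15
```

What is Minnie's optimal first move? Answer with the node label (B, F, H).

B

C (Minnie): min(9, 12, 2) = 2
D (Minnie): min(5, 2, 11) = 2
E (Minnie): min(3, 6, 17) = 3
B (Maxine): max(2, 2, 3) = 3
G (Minnie): min(18, 17, 4) = 4
F (Maxine): max(4, 8, 18) = 18
I (Minnie): min(9, 12, 13) = 9
J (Minnie): min(16, 6, 5) = 5
H (Maxine): max(9, 5, 15) = 15
Root (Minnie): min(3, 18, 15) = 3
Minnie picks the child with the lowest value: B (value 3).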